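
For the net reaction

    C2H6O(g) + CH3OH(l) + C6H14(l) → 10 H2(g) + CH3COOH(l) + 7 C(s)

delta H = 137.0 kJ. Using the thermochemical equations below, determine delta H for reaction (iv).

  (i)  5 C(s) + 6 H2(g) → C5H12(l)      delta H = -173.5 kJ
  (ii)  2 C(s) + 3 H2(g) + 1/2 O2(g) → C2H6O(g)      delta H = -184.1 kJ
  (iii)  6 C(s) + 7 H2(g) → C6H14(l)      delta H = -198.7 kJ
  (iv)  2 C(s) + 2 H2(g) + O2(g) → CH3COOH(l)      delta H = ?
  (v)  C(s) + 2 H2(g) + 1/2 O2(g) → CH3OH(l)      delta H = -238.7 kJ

(i): not needed.
(ii) reversed: +184.1 kJ
(iii) reversed: +198.7 kJ
(iv) as written: contributes x
(v) reversed: +238.7 kJ
+137.0 = (+184.1) + (+198.7) + (+238.7) + x
x = (+137.0 − (+621.5)) / (1) = -484.5 kJ

delta H = -484.5 kJ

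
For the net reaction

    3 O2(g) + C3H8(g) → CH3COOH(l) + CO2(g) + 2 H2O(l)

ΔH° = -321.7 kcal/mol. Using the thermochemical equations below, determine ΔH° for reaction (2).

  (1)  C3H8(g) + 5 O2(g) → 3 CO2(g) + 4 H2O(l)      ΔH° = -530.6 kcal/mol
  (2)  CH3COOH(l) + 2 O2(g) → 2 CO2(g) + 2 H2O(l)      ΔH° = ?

ΔH° = -208.9 kcal/mol

(1) as written (C3H8(g) already on the reactant side): -530.6 kcal/mol
(2) reversed (reverse to put CH3COOH(l) on the product side): contributes −x
-321.7 = (-530.6) − x
x = (-321.7 − (-530.6)) / (-1) = -208.9 kcal/mol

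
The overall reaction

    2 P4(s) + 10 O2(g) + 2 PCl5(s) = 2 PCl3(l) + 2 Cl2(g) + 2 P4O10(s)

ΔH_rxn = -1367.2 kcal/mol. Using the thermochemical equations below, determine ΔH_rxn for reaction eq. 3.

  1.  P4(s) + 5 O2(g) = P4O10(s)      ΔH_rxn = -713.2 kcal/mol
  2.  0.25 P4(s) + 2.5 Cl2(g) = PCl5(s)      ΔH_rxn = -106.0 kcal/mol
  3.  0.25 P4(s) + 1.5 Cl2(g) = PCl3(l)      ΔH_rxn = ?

ΔH_rxn = -76.4 kcal/mol

eq. 1 × 2 (scale by 2 for the 2 P4O10(s)): (2)·(-713.2) = -1426.4 kcal/mol
eq. 2 reversed and × 2 (PCl5(s) must end up as a reactant; ×2 to match 2 PCl5(s) in the target): (-2)·(-106.0) = +212.0 kcal/mol
eq. 3 × 2 (scale by 2 for the 2 PCl3(l)): contributes 2·x
-1367.2 = (-1426.4) + (+212.0) + 2·x
x = (-1367.2 − (-1214.4)) / (2) = -76.4 kcal/mol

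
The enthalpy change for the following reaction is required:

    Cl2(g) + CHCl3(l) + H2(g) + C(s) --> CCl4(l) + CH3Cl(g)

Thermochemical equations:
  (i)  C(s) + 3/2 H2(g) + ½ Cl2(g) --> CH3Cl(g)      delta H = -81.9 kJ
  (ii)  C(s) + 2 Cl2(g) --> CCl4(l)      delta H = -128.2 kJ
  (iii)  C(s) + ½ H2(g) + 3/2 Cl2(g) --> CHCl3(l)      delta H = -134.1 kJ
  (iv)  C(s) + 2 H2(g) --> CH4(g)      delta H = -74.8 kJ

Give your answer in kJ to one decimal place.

delta H = -76.0 kJ

(i) as written: -81.9 kJ
(ii) as written: -128.2 kJ
(iii) reversed: +134.1 kJ
(iv): not needed.
delta H = (-81.9) + (-128.2) + (+134.1) = -76.0 kJ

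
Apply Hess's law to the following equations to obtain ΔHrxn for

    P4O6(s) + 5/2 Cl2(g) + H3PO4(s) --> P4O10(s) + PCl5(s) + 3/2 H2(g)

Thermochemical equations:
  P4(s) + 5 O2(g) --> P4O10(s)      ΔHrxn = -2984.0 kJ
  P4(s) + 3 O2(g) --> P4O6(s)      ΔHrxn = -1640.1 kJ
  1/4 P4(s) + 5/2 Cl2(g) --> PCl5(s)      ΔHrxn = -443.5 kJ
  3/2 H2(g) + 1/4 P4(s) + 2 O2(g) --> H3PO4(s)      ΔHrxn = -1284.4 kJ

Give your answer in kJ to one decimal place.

ΔHrxn = -503.0 kJ

equation 1 as written (P4O10(s) already on the product side): -2984.0 kJ
equation 2 reversed (reverse to put P4O6(s) on the reactant side): +1640.1 kJ
equation 3 as written (PCl5(s) already on the product side): -443.5 kJ
equation 4 reversed (reverse to put H3PO4(s) on the reactant side): +1284.4 kJ
ΔHrxn = (1)·(-2984.0) + (-1)·(-1640.1) + (1)·(-443.5) + (-1)·(-1284.4) = -503.0 kJ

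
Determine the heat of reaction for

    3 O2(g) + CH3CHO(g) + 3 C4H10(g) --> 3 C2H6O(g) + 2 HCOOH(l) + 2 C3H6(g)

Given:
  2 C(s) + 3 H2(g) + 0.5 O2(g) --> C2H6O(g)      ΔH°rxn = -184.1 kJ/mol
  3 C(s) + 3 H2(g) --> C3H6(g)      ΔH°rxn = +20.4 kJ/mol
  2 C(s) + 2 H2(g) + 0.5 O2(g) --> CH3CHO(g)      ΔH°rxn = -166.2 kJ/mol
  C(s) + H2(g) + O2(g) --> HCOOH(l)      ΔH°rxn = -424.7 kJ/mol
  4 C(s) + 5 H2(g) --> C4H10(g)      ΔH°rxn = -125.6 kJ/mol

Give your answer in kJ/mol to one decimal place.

ΔH°rxn = -817.9 kJ/mol

equation 1 × 3 (scale by 3 for the 3 C2H6O(g)): (3)·(-184.1) = -552.3 kJ/mol
equation 2 × 2 (×2 to match 2 C3H6(g) in the target): (2)·(+20.4) = +40.8 kJ/mol
equation 3 reversed (reverse to put CH3CHO(g) on the reactant side): +166.2 kJ/mol
equation 4 × 2 (scale by 2 for the 2 HCOOH(l)): (2)·(-424.7) = -849.4 kJ/mol
equation 5 reversed and × 3 (C4H10(g) must end up as a reactant; scale by 3 for the 3 C4H10(g)): (-3)·(-125.6) = +376.8 kJ/mol
By Hess's law, ΔH°rxn = (3)·(-184.1) + (2)·(+20.4) + (-1)·(-166.2) + (2)·(-424.7) + (-3)·(-125.6) = -817.9 kJ/mol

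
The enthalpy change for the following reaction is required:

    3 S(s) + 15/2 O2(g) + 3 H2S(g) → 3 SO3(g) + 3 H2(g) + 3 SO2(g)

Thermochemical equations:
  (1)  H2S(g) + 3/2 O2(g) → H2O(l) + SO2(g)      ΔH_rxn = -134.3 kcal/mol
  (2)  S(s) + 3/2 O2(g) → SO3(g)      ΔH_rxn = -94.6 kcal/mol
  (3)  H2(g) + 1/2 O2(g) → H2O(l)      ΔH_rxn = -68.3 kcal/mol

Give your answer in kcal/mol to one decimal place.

ΔH_rxn = -481.8 kcal/mol

(1) × 3 (×3 to match 3 H2S(g) in the target): (3)·(-134.3) = -402.9 kcal/mol
(2) × 3 (×3 to match 3 SO3(g) in the target): (3)·(-94.6) = -283.8 kcal/mol
(3) reversed and × 3 (reverse to put H2(g) on the product side; ×3 to match 3 H2(g) in the target): (-3)·(-68.3) = +204.9 kcal/mol
ΔH_rxn = (-402.9) + (-283.8) + (+204.9) = -481.8 kcal/mol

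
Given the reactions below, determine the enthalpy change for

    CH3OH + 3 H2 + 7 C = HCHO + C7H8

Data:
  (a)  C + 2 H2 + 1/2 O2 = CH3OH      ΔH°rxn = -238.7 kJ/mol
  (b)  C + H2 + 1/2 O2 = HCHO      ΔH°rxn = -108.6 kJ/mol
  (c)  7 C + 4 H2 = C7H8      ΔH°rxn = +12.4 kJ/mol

ΔH°rxn = 142.5 kJ/mol

(a) reversed (reverse to put CH3OH on the reactant side): +238.7 kJ/mol
(b) as written (HCHO already on the product side): -108.6 kJ/mol
(c) as written (C7H8 already on the product side): +12.4 kJ/mol
ΔH°rxn = (+238.7) + (-108.6) + (+12.4) = 142.5 kJ/mol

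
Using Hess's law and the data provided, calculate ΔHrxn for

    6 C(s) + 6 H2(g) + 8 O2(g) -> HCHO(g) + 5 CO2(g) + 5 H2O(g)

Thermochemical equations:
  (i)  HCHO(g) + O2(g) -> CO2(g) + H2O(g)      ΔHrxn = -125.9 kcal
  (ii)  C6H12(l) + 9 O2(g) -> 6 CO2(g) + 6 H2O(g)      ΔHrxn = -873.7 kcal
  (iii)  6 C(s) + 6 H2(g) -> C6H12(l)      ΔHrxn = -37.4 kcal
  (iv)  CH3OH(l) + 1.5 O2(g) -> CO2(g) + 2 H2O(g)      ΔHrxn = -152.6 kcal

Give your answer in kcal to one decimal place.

ΔHrxn = -785.2 kcal

(i) reversed (HCHO(g) must end up as a product): +125.9 kcal
(ii) as written: -873.7 kcal
(iii) as written (C(s) already on the reactant side): -37.4 kcal
(iv): not needed (CH3OH(l) appears nowhere else).
Combining the equations, ΔHrxn = (-1)·(-125.9) + (1)·(-873.7) + (1)·(-37.4) = -785.2 kcal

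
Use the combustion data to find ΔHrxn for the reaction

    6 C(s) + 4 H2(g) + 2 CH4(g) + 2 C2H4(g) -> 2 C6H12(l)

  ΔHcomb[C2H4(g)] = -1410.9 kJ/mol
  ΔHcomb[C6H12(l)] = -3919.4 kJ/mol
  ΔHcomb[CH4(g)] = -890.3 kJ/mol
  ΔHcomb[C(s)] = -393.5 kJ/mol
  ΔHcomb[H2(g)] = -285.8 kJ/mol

With combustion enthalpies, reactants minus products:
= [6·(-393.5) + 4·(-285.8) + 2·(-890.3) + 2·(-1410.9)] − [2·(-3919.4)]
= -267.8 kJ/mol

ΔHrxn = -267.8 kJ/mol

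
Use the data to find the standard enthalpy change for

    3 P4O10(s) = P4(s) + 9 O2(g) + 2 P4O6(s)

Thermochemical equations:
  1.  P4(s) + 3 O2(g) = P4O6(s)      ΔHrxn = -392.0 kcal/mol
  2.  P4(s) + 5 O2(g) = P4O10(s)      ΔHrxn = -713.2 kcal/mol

eq. 1 × 2 (×2 to match 2 P4O6(s) in the target): (2)·(-392.0) = -784.0 kcal/mol
eq. 2 reversed and × 3 (P4O10(s) must end up as a reactant; scale by 3 for the 3 P4O10(s)): (-3)·(-713.2) = +2139.6 kcal/mol
By Hess's law, ΔHrxn = (2)·(-392.0) + (-3)·(-713.2) = 1355.6 kcal/mol

ΔHrxn = 1355.6 kcal/mol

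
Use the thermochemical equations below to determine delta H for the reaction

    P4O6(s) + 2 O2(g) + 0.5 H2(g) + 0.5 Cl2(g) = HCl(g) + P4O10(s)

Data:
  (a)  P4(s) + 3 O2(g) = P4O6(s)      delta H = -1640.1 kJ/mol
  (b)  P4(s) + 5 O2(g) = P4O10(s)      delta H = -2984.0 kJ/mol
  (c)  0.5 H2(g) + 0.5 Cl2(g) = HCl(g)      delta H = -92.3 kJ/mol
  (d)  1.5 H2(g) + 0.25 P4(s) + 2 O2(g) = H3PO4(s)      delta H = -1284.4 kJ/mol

delta H = -1436.2 kJ/mol

(a) reversed (P4O6(s) must end up as a reactant): +1640.1 kJ/mol
(b) as written (P4O10(s) already on the product side): -2984.0 kJ/mol
(c) as written (HCl(g) already on the product side): -92.3 kJ/mol
(d): not needed (H3PO4(s) appears nowhere else).
Since enthalpy is a state function, delta H = (+1640.1) + (-2984.0) + (-92.3) = -1436.2 kJ/mol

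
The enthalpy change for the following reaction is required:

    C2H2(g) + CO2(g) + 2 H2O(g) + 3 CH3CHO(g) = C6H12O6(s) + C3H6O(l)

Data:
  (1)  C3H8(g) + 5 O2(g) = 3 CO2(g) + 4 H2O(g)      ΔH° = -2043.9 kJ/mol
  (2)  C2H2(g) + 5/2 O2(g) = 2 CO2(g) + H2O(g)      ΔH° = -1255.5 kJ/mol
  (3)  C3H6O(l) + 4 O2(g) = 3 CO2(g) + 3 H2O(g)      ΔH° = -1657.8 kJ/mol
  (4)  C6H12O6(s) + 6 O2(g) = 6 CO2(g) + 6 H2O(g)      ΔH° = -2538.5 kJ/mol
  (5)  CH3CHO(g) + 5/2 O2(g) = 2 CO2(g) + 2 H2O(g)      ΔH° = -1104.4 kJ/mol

(1): not needed (C3H8(g) appears nowhere else).
(2) as written (C2H2(g) already on the reactant side): -1255.5 kJ/mol
(3) reversed (C3H6O(l) must end up as a product): +1657.8 kJ/mol
(4) reversed (C6H12O6(s) must end up as a product): +2538.5 kJ/mol
(5) × 3 (scale by 3 for the 3 CH3CHO(g)): (3)·(-1104.4) = -3313.2 kJ/mol
Since enthalpy is a state function, ΔH° = (1)·(-1255.5) + (-1)·(-1657.8) + (-1)·(-2538.5) + (3)·(-1104.4) = -372.4 kJ/mol

ΔH° = -372.4 kJ/mol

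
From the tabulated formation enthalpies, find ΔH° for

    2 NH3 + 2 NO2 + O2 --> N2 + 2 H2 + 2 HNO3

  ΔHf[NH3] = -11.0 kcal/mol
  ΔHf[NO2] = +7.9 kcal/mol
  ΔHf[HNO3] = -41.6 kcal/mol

Products: 1·(+0.0) + 2·(+0.0) + 2·(-41.6) = -83.2
Reactants: 2·(-11.0) + 2·(+7.9) + 1·(+0.0) = -6.2
ΔH° = (-83.2) − (-6.2) = -77.0 kcal/mol

ΔH° = -77.0 kcal/mol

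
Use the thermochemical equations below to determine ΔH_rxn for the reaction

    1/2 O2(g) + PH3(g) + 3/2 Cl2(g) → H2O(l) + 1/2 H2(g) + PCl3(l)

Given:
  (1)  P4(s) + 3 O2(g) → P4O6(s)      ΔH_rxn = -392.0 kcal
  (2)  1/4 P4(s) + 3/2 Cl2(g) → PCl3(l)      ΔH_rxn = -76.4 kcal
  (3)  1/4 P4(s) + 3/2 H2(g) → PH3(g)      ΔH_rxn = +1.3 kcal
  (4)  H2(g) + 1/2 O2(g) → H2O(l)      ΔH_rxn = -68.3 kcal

(1): not needed (P4O6(s) appears nowhere else).
(2) as written (PCl3(l) already on the product side): -76.4 kcal
(3) reversed (PH3(g) must end up as a reactant): -1.3 kcal
(4) as written (H2O(l) already on the product side): -68.3 kcal
Combining the equations, ΔH_rxn = (-76.4) + (-1.3) + (-68.3) = -146.0 kcal

ΔH_rxn = -146.0 kcal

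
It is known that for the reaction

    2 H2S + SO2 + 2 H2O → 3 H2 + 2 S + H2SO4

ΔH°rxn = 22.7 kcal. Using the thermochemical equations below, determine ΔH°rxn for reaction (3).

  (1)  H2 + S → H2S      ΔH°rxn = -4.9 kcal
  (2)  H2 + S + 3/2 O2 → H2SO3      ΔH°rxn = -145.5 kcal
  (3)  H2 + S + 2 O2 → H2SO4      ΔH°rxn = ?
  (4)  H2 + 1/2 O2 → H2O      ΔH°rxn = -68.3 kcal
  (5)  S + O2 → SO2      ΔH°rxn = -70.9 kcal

(1) reversed and × 2: (-2)·(-4.9) = +9.8 kcal
(2): not needed.
(3) as written: contributes x
(4) reversed and × 2: (-2)·(-68.3) = +136.6 kcal
(5) reversed: +70.9 kcal
+22.7 = (+9.8) + (+136.6) + (+70.9) + x
x = (+22.7 − (+217.3)) / (1) = -194.6 kcal

ΔH°rxn = -194.6 kcal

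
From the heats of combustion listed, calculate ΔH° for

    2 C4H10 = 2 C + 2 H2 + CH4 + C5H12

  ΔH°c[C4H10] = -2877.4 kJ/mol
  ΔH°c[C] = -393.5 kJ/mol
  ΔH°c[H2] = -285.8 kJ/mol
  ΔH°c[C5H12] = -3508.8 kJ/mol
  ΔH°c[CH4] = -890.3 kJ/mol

Using ΔH = Σ nΔHc°(reactants) − Σ nΔHc°(products):
= [2·(-2877.4)] − [2·(-393.5) + 2·(-285.8) + 1·(-890.3) + 1·(-3508.8)]
= 2.9 kJ/mol

ΔH° = 2.9 kJ/mol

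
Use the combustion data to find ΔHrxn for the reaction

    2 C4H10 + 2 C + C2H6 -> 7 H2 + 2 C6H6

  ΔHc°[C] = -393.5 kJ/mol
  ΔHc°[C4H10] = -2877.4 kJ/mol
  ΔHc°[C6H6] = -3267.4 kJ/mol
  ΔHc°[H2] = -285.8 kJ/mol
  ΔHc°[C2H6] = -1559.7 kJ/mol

With combustion enthalpies, reactants minus products:
= [2·(-2877.4) + 2·(-393.5) + 1·(-1559.7)] − [7·(-285.8) + 2·(-3267.4)]
= 433.9 kJ/mol

ΔHrxn = 433.9 kJ/mol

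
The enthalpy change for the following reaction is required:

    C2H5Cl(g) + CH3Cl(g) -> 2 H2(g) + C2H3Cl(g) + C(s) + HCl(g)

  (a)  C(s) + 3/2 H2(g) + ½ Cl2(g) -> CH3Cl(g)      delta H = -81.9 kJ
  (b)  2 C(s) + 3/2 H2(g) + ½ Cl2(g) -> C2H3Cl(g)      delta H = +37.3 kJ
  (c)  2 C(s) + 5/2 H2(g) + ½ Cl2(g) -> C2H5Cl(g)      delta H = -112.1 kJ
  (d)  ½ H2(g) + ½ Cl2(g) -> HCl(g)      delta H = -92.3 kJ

(a) reversed (CH3Cl(g) must end up as a reactant): +81.9 kJ
(b) as written (C2H3Cl(g) already on the product side): +37.3 kJ
(c) reversed (reverse to put C2H5Cl(g) on the reactant side): +112.1 kJ
(d) as written (HCl(g) already on the product side): -92.3 kJ
delta H = (+81.9) + (+37.3) + (+112.1) + (-92.3) = 139.0 kJ

delta H = 139.0 kJ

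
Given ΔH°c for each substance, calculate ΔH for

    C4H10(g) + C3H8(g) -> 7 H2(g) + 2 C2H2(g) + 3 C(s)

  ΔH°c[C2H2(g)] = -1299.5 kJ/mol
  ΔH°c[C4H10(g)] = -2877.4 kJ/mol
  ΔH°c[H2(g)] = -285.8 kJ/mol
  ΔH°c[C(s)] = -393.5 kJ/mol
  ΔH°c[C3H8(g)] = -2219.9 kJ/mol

ΔH = 682.8 kJ/mol

Using ΔH = Σ nΔHc°(reactants) − Σ nΔHc°(products):
= [1·(-2877.4) + 1·(-2219.9)] − [7·(-285.8) + 2·(-1299.5) + 3·(-393.5)]
= 682.8 kJ/mol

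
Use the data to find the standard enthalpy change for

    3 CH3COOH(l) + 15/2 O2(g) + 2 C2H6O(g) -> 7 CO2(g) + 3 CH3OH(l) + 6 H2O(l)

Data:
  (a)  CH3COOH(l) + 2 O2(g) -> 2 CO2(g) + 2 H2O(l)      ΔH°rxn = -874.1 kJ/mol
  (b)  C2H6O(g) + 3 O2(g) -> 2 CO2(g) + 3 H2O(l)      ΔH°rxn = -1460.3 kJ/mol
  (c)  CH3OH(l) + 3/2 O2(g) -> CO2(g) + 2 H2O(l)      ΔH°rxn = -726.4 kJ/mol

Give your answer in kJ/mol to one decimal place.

(a) × 3: (3)·(-874.1) = -2622.3 kJ/mol
(b) × 2: (2)·(-1460.3) = -2920.6 kJ/mol
(c) reversed and × 3: (-3)·(-726.4) = +2179.2 kJ/mol
By Hess's law, ΔH°rxn = (3)·(-874.1) + (2)·(-1460.3) + (-3)·(-726.4) = -3363.7 kJ/mol

ΔH°rxn = -3363.7 kJ/mol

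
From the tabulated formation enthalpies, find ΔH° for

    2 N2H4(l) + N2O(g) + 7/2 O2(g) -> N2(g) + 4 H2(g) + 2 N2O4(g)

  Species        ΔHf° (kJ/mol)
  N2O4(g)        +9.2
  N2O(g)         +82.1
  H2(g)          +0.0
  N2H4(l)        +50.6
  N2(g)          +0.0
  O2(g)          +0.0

Products: 1·(+0.0) + 4·(+0.0) + 2·(+9.2) = +18.4
Reactants: 2·(+50.6) + 1·(+82.1) + 7/2·(+0.0) = +183.3
ΔH° = (+18.4) − (+183.3) = -164.9 kJ/mol

ΔH° = -164.9 kJ/mol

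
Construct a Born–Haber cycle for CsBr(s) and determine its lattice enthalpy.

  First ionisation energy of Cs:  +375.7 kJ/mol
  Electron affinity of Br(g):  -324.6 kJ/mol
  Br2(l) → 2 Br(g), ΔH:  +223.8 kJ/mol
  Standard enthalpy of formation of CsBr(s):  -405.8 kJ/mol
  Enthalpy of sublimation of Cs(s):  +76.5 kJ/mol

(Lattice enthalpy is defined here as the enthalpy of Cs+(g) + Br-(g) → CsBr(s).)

U = -645.3 kJ/mol

ΔHf° = 1·ΔHsub + 1·(ΣIE) + 1/2·D(Br2) + 1·EA + U
-405.8 = 1·(+76.5) + 1·(+375.7) + 1/2·(+223.8) + 1·(-324.6) + U
U = -405.8 − (+239.5) = -645.3 kJ/mol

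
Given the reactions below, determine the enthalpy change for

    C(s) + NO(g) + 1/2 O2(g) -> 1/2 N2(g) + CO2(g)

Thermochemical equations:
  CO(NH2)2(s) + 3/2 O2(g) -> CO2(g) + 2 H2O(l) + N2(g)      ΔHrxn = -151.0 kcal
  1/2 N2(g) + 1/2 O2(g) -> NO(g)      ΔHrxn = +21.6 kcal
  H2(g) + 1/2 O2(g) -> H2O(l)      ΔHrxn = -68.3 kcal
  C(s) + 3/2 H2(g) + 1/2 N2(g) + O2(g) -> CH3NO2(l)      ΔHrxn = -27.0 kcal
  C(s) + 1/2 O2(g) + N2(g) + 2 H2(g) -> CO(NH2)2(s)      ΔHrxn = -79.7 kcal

ΔHrxn = -115.7 kcal

equation 1 as written (CO2(g) already on the product side): -151.0 kcal
equation 2 reversed (NO(g) must end up as a reactant): -21.6 kcal
equation 3 reversed and × 2: (-2)·(-68.3) = +136.6 kcal
equation 4: not needed (CH3NO2(l) appears nowhere else).
equation 5 as written: -79.7 kcal
ΔHrxn = (1)·(-151.0) + (-1)·(+21.6) + (-2)·(-68.3) + (1)·(-79.7) = -115.7 kcal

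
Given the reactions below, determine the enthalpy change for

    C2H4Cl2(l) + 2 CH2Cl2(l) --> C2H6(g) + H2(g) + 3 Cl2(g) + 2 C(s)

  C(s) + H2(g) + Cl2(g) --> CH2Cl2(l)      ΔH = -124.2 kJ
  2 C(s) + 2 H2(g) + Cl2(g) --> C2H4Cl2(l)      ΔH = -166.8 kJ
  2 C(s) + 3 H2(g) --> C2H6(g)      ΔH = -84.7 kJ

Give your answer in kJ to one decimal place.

equation 1 reversed and × 2 (CH2Cl2(l) must end up as a reactant; ×2 to match 2 CH2Cl2(l) in the target): (-2)·(-124.2) = +248.4 kJ
equation 2 reversed (C2H4Cl2(l) must end up as a reactant): +166.8 kJ
equation 3 as written (C2H6(g) already on the product side): -84.7 kJ
ΔH = (+248.4) + (+166.8) + (-84.7) = 330.5 kJ

ΔH = 330.5 kJ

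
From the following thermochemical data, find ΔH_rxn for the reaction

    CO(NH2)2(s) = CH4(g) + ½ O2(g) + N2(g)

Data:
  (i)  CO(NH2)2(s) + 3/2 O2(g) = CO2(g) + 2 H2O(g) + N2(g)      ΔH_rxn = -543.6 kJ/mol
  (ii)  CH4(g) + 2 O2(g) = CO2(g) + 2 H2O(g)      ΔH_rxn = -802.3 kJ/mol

ΔH_rxn = 258.7 kJ/mol

(i) as written: -543.6 kJ/mol
(ii) reversed: +802.3 kJ/mol
ΔH_rxn = (1)·(-543.6) + (-1)·(-802.3) = 258.7 kJ/mol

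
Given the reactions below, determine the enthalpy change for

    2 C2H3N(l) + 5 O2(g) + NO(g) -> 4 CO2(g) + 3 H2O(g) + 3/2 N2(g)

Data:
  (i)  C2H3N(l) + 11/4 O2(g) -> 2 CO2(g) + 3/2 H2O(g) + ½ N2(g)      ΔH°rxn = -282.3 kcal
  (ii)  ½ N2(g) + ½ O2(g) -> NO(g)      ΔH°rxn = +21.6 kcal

(i) × 2: (2)·(-282.3) = -564.6 kcal
(ii) reversed: -21.6 kcal
Combining the equations, ΔH°rxn = (-564.6) + (-21.6) = -586.2 kcal

ΔH°rxn = -586.2 kcal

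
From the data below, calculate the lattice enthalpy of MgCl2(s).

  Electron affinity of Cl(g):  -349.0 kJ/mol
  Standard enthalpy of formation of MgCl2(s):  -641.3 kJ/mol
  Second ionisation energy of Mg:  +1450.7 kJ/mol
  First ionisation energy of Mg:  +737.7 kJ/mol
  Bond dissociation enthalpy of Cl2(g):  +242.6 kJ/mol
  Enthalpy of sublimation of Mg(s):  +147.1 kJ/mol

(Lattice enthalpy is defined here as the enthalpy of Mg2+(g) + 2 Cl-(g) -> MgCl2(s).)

U = -2521.4 kJ/mol

ΔHf° = 1·ΔHsub + 1·(ΣIE) + 1·D(Cl2) + 2·EA + U
-641.3 = 1·(+147.1) + 1·(+2188.4) + 1·(+242.6) + 2·(-349.0) + U
U = -641.3 − (+1880.1) = -2521.4 kJ/mol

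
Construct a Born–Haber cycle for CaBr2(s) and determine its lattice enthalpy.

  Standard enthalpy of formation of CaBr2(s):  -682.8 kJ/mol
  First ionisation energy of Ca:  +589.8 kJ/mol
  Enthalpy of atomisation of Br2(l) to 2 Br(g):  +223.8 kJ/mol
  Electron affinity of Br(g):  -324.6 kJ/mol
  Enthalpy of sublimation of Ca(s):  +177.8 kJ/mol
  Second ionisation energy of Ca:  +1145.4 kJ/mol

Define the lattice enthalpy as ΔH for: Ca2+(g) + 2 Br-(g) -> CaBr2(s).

ΔHf° = 1·ΔHsub + 1·(ΣIE) + 1·D(Br2) + 2·EA + U
-682.8 = 1·(+177.8) + 1·(+1735.2) + 1·(+223.8) + 2·(-324.6) + U
U = -682.8 − (+1487.6) = -2170.4 kJ/mol

U = -2170.4 kJ/mol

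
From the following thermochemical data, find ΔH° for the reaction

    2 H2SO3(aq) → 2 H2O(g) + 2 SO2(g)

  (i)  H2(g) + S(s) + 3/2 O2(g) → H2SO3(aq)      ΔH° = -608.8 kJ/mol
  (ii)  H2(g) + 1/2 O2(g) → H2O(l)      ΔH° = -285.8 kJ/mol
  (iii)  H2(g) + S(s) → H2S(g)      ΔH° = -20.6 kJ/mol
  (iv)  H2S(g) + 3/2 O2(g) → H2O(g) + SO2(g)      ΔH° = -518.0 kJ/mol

(i) reversed and × 2: (-2)·(-608.8) = +1217.6 kJ/mol
(ii): not needed.
(iii) × 2: (2)·(-20.6) = -41.2 kJ/mol
(iv) × 2: (2)·(-518.0) = -1036.0 kJ/mol
ΔH° = (-2)·(-608.8) + (2)·(-20.6) + (2)·(-518.0) = 140.4 kJ/mol

ΔH° = 140.4 kJ/mol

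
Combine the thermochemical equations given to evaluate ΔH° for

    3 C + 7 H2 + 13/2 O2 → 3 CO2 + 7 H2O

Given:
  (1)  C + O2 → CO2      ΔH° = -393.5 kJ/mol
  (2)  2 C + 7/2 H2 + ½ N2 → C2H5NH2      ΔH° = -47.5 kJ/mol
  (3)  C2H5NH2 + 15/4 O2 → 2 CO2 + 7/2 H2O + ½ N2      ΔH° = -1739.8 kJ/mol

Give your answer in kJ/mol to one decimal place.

(1) reversed: +393.5 kJ/mol
(2) × 2 (scale by 2 for the 7 H2): (2)·(-47.5) = -95.0 kJ/mol
(3) × 2 (scale by 2 for the 7 H2O): (2)·(-1739.8) = -3479.6 kJ/mol
Summing the manipulated equations, ΔH° = (-1)·(-393.5) + (2)·(-47.5) + (2)·(-1739.8) = -3181.1 kJ/mol

ΔH° = -3181.1 kJ/mol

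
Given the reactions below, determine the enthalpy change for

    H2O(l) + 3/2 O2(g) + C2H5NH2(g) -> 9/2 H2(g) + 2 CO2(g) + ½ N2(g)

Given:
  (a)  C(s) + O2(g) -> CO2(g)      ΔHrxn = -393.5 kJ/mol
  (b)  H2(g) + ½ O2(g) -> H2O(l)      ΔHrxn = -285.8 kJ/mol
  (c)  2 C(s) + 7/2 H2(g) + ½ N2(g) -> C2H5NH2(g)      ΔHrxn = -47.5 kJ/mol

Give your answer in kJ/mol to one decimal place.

(a) × 2 (scale by 2 for the 2 CO2(g)): (2)·(-393.5) = -787.0 kJ/mol
(b) reversed (reverse to put H2O(l) on the reactant side): +285.8 kJ/mol
(c) reversed (reverse to put C2H5NH2(g) on the reactant side): +47.5 kJ/mol
ΔHrxn = (2)·(-393.5) + (-1)·(-285.8) + (-1)·(-47.5) = -453.7 kJ/mol

ΔHrxn = -453.7 kJ/mol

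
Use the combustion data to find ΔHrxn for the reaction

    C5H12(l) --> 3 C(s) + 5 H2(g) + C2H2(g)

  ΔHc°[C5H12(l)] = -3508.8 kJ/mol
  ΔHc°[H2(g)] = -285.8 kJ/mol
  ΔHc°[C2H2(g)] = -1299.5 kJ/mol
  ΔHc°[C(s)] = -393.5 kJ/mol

ΔHrxn = 400.2 kJ/mol

Using ΔH = Σ nΔHc°(reactants) − Σ nΔHc°(products):
= [1·(-3508.8)] − [3·(-393.5) + 5·(-285.8) + 1·(-1299.5)]
= 400.2 kJ/mol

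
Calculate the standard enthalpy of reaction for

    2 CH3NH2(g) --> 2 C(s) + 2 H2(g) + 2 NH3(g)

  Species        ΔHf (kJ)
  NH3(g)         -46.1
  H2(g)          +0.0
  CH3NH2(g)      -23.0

ΔH°rxn = -46.2 kJ

Products: 2·(+0.0) + 2·(+0.0) + 2·(-46.1) = -92.2
Reactants: 2·(-23.0) = -46.0
ΔH°rxn = (-92.2) − (-46.0) = -46.2 kJ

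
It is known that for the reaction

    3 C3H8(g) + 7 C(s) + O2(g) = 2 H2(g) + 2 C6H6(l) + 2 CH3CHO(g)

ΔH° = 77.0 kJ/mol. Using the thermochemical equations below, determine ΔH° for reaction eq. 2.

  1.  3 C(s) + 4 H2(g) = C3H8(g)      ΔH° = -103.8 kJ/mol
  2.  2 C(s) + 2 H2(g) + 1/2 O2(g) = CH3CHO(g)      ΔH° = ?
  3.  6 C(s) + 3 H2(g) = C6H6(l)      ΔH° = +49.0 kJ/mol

ΔH° = -166.2 kJ/mol

eq. 1 reversed and × 3 (C3H8(g) must end up as a reactant; ×3 to match 3 C3H8(g) in the target): (-3)·(-103.8) = +311.4 kJ/mol
eq. 2 × 2 (×2 to match 2 CH3CHO(g) in the target): contributes 2·x
eq. 3 × 2 (×2 to match 2 C6H6(l) in the target): (2)·(+49.0) = +98.0 kJ/mol
+77.0 = (+311.4) + (+98.0) + 2·x
x = (+77.0 − (+409.4)) / (2) = -166.2 kJ/mol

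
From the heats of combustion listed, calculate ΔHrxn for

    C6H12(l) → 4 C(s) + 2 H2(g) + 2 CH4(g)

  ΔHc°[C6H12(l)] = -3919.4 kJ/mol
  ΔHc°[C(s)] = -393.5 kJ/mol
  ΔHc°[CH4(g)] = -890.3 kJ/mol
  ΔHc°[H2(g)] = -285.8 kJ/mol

ΔHrxn = 6.8 kJ/mol

Using ΔH = Σ nΔHc°(reactants) − Σ nΔHc°(products):
= [1·(-3919.4)] − [4·(-393.5) + 2·(-285.8) + 2·(-890.3)]
= 6.8 kJ/mol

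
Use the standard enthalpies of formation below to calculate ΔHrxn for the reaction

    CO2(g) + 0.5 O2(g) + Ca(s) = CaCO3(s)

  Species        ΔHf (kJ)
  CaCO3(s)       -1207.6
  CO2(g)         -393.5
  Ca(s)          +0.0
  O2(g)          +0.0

ΔHrxn = -814.1 kJ

Products: 1·(-1207.6) = -1207.6
Reactants: 1·(-393.5) + 1/2·(+0.0) + 1·(+0.0) = -393.5
ΔHrxn = (-1207.6) − (-393.5) = -814.1 kJ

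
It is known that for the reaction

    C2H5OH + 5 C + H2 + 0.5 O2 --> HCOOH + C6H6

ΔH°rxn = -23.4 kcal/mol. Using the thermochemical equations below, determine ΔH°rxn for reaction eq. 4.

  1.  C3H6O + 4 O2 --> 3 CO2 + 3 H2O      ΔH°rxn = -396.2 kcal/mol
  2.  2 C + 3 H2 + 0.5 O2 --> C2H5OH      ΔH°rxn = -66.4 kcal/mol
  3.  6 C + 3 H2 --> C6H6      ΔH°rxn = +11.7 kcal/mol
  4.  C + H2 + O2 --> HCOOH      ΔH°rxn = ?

eq. 1: not needed.
eq. 2 reversed: +66.4 kcal/mol
eq. 3 as written: +11.7 kcal/mol
eq. 4 as written: contributes x
-23.4 = (+66.4) + (+11.7) + x
x = (-23.4 − (+78.1)) / (1) = -101.5 kcal/mol

ΔH°rxn = -101.5 kcal/mol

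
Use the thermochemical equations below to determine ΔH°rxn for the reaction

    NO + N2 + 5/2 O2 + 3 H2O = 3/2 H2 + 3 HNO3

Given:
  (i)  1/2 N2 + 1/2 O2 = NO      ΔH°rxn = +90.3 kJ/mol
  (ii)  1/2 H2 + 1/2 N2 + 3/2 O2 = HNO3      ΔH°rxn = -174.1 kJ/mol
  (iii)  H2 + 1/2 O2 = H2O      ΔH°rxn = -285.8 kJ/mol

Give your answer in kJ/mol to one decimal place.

ΔH°rxn = 244.8 kJ/mol

(i) reversed: -90.3 kJ/mol
(ii) × 3: (3)·(-174.1) = -522.3 kJ/mol
(iii) reversed and × 3: (-3)·(-285.8) = +857.4 kJ/mol
ΔH°rxn = (-1)·(+90.3) + (3)·(-174.1) + (-3)·(-285.8) = 244.8 kJ/mol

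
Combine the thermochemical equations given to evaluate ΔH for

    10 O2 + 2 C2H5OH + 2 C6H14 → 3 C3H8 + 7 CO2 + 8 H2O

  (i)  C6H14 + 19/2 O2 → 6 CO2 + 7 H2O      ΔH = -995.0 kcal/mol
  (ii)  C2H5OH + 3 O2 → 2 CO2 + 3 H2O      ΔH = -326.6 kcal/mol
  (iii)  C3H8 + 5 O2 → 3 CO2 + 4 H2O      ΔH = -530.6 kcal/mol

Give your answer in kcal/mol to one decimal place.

ΔH = -1051.4 kcal/mol

(i) × 2 (×2 to match 2 C6H14 in the target): (2)·(-995.0) = -1990.0 kcal/mol
(ii) × 2 (×2 to match 2 C2H5OH in the target): (2)·(-326.6) = -653.2 kcal/mol
(iii) reversed and × 3 (C3H8 must end up as a product; scale by 3 for the 3 C3H8): (-3)·(-530.6) = +1591.8 kcal/mol
ΔH = (2)·(-995.0) + (2)·(-326.6) + (-3)·(-530.6) = -1051.4 kcal/mol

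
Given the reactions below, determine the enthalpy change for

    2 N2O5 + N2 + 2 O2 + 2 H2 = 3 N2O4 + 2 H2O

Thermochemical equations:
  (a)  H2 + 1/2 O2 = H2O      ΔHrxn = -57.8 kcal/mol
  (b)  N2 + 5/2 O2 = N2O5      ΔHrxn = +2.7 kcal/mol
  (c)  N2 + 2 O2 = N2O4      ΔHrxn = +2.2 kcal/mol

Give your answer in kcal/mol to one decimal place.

ΔHrxn = -114.4 kcal/mol

(a) × 2: (2)·(-57.8) = -115.6 kcal/mol
(b) reversed and × 2: (-2)·(+2.7) = -5.4 kcal/mol
(c) × 3: (3)·(+2.2) = +6.6 kcal/mol
Since enthalpy is a state function, ΔHrxn = (-115.6) + (-5.4) + (+6.6) = -114.4 kcal/mol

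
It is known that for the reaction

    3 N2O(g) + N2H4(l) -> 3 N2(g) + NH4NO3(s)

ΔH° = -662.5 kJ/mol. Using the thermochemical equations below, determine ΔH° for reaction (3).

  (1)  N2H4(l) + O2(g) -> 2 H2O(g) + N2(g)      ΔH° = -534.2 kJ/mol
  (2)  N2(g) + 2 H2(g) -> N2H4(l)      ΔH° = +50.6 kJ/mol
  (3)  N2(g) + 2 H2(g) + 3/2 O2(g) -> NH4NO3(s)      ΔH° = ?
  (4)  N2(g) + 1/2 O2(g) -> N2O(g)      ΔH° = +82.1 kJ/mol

ΔH° = -365.6 kJ/mol

(1): not needed.
(2) reversed: -50.6 kJ/mol
(3) as written: contributes x
(4) reversed and × 3: (-3)·(+82.1) = -246.3 kJ/mol
-662.5 = (-50.6) + (-246.3) + x
x = (-662.5 − (-296.9)) / (1) = -365.6 kJ/mol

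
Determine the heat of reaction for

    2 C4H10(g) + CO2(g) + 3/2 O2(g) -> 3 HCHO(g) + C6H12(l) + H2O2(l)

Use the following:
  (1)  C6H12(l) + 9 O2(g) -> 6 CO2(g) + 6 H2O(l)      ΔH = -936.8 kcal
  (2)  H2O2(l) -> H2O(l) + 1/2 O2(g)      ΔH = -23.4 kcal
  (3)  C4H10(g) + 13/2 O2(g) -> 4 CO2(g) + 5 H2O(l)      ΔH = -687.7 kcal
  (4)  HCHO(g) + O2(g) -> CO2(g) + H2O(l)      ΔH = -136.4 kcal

ΔH = -6.0 kcal

(1) reversed: +936.8 kcal
(2) reversed: +23.4 kcal
(3) × 2: (2)·(-687.7) = -1375.4 kcal
(4) reversed and × 3: (-3)·(-136.4) = +409.2 kcal
ΔH = (-1)·(-936.8) + (-1)·(-23.4) + (2)·(-687.7) + (-3)·(-136.4) = -6.0 kcal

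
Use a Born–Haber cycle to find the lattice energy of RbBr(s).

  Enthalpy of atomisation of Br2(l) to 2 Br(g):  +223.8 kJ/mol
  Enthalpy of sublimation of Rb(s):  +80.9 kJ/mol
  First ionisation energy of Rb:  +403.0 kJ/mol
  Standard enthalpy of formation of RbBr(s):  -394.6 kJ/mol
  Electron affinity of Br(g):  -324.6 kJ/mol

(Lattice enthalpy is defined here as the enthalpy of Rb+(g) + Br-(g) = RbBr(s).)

ΔHf° = 1·ΔHsub + 1·(ΣIE) + 1/2·D(Br2) + 1·EA + U
-394.6 = 1·(+80.9) + 1·(+403.0) + 1/2·(+223.8) + 1·(-324.6) + U
U = -394.6 − (+271.2) = -665.8 kJ/mol

U = -665.8 kJ/mol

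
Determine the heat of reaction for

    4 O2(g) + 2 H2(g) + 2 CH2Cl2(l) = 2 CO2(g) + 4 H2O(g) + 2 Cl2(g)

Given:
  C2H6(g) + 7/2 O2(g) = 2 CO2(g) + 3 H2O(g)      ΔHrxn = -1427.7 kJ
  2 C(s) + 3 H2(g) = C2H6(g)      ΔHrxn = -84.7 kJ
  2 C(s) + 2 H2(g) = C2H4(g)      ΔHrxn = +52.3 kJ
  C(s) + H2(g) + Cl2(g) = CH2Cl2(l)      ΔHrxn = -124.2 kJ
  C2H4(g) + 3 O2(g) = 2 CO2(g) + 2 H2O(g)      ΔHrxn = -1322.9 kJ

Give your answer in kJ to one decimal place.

ΔHrxn = -1505.8 kJ

equation 1 × 2: (2)·(-1427.7) = -2855.4 kJ
equation 2 × 2: (2)·(-84.7) = -169.4 kJ
equation 3 reversed: -52.3 kJ
equation 4 reversed and × 2: (-2)·(-124.2) = +248.4 kJ
equation 5 reversed: +1322.9 kJ
By Hess's law, ΔHrxn = (2)·(-1427.7) + (2)·(-84.7) + (-1)·(+52.3) + (-2)·(-124.2) + (-1)·(-1322.9) = -1505.8 kJ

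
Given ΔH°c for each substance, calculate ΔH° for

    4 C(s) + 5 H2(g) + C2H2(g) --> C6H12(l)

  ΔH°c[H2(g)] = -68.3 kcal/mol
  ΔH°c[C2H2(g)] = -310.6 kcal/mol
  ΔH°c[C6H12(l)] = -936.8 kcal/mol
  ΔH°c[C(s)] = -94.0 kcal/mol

With combustion enthalpies, reactants minus products:
= [4·(-94.0) + 5·(-68.3) + 1·(-310.6)] − [1·(-936.8)]
= -91.3 kcal/mol

ΔH° = -91.3 kcal/mol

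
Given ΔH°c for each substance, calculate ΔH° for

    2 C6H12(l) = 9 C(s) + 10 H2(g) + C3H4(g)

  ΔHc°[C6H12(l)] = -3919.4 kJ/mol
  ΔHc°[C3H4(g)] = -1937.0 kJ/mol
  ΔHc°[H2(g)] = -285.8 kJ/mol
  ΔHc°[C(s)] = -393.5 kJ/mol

ΔH° = 497.7 kJ/mol

Using ΔH = Σ nΔHc°(reactants) − Σ nΔHc°(products):
= [2·(-3919.4)] − [9·(-393.5) + 10·(-285.8) + 1·(-1937.0)]
= 497.7 kJ/mol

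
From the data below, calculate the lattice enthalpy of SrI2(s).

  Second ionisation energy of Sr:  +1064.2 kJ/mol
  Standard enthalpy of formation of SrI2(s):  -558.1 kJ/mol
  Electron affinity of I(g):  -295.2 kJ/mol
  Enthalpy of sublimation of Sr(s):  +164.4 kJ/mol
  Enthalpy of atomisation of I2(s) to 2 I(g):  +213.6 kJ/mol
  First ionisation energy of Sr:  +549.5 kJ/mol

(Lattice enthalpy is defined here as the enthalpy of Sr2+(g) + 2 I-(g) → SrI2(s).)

U = -1959.4 kJ/mol

ΔHf° = 1·ΔHsub + 1·(ΣIE) + 1·D(I2) + 2·EA + U
-558.1 = 1·(+164.4) + 1·(+1613.7) + 1·(+213.6) + 2·(-295.2) + U
U = -558.1 − (+1401.3) = -1959.4 kJ/mol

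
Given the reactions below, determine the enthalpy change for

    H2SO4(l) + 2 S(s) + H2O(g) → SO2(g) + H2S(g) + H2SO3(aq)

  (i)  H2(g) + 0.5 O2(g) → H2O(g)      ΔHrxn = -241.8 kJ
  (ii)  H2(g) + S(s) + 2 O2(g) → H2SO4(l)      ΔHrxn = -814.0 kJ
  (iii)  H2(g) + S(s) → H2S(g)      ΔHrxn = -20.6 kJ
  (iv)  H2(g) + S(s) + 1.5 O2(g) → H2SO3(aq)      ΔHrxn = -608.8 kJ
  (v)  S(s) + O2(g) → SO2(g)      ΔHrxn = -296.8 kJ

(i) reversed (reverse to put H2O(g) on the reactant side): +241.8 kJ
(ii) reversed (reverse to put H2SO4(l) on the reactant side): +814.0 kJ
(iii) as written (H2S(g) already on the product side): -20.6 kJ
(iv) as written (H2SO3(aq) already on the product side): -608.8 kJ
(v) as written (SO2(g) already on the product side): -296.8 kJ
Combining the equations, ΔHrxn = (-1)·(-241.8) + (-1)·(-814.0) + (1)·(-20.6) + (1)·(-608.8) + (1)·(-296.8) = 129.6 kJ

ΔHrxn = 129.6 kJ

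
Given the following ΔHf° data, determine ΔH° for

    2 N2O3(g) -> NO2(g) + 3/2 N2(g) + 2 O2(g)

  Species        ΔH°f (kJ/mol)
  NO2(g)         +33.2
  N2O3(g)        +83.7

ΔH° = -134.2 kJ/mol

ΔH°rxn = Σ nΔHf°(products) − Σ nΔHf°(reactants).
Products: 1·(+33.2) + 3/2·(+0.0) + 2·(+0.0) = +33.2
Reactants: 2·(+83.7) = +167.4
ΔH° = (+33.2) − (+167.4) = -134.2 kJ/mol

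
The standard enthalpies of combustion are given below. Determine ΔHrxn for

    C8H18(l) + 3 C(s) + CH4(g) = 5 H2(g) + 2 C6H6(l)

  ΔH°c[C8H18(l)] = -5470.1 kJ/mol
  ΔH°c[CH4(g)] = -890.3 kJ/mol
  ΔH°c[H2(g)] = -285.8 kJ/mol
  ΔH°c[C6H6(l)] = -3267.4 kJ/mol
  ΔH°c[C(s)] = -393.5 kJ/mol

ΔHrxn = 422.9 kJ/mol

With combustion enthalpies, reactants minus products:
= [1·(-5470.1) + 3·(-393.5) + 1·(-890.3)] − [5·(-285.8) + 2·(-3267.4)]
= 422.9 kJ/mol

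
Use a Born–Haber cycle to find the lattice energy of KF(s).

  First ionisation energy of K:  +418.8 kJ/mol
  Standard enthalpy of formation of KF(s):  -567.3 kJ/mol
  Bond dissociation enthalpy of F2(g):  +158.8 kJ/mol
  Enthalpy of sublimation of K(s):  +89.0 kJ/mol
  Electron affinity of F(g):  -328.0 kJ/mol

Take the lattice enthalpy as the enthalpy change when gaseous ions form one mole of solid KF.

U = -826.5 kJ/mol

ΔHf° = 1·ΔHsub + 1·(ΣIE) + 1/2·D(F2) + 1·EA + U
-567.3 = 1·(+89.0) + 1·(+418.8) + 1/2·(+158.8) + 1·(-328.0) + U
U = -567.3 − (+259.2) = -826.5 kJ/mol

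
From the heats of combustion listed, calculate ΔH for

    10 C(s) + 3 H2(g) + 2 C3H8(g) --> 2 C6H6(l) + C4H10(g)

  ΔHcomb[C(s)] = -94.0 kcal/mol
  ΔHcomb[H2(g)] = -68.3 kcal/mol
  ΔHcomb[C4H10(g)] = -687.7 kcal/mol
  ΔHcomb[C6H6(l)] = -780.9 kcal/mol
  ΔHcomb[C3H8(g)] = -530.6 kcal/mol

ΔH = 43.4 kcal/mol

With combustion enthalpies, reactants minus products:
= [10·(-94.0) + 3·(-68.3) + 2·(-530.6)] − [2·(-780.9) + 1·(-687.7)]
= 43.4 kcal/mol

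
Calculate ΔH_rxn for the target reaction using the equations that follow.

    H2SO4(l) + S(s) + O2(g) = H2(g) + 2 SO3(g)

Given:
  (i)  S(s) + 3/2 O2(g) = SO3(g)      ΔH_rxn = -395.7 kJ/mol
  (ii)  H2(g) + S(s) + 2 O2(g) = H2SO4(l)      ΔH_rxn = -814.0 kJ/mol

ΔH_rxn = 22.6 kJ/mol

(i) × 2: (2)·(-395.7) = -791.4 kJ/mol
(ii) reversed: +814.0 kJ/mol
ΔH_rxn = (2)·(-395.7) + (-1)·(-814.0) = 22.6 kJ/mol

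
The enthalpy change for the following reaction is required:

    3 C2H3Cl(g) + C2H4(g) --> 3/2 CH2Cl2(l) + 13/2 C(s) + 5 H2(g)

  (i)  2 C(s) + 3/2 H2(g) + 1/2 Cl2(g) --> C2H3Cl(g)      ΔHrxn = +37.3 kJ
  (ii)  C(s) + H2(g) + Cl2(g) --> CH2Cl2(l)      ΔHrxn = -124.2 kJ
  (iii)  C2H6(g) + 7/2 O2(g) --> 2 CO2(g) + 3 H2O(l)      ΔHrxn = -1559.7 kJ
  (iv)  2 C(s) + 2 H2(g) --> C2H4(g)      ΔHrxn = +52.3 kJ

ΔHrxn = -350.5 kJ

(i) reversed and × 3: (-3)·(+37.3) = -111.9 kJ
(ii) × 3/2: (3/2)·(-124.2) = -186.3 kJ
(iii): not needed.
(iv) reversed: -52.3 kJ
By Hess's law, ΔHrxn = (-111.9) + (-186.3) + (-52.3) = -350.5 kJ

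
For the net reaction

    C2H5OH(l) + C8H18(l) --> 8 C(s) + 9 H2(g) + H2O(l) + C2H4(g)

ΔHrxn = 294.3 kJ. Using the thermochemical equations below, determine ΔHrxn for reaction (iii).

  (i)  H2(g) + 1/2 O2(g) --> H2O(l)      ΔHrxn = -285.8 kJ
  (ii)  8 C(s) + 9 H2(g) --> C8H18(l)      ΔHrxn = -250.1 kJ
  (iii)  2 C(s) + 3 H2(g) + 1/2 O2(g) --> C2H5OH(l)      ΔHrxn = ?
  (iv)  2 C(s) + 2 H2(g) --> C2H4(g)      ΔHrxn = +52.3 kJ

(i) as written: -285.8 kJ
(ii) reversed: +250.1 kJ
(iii) reversed: contributes −x
(iv) as written: +52.3 kJ
+294.3 = (-285.8) + (+250.1) + (+52.3) − x
x = (+294.3 − (+16.6)) / (-1) = -277.7 kJ

ΔHrxn = -277.7 kJ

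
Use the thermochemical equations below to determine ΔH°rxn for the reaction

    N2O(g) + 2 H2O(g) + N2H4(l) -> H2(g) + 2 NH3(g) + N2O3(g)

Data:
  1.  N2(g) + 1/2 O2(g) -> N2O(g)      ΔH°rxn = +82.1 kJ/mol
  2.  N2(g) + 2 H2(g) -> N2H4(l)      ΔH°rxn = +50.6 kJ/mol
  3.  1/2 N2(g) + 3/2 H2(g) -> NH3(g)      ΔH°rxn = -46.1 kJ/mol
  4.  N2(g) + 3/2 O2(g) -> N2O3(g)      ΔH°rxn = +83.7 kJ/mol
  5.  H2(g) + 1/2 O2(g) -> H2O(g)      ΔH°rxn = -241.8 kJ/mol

ΔH°rxn = 342.4 kJ/mol

eq. 1 reversed (reverse to put N2O(g) on the reactant side): -82.1 kJ/mol
eq. 2 reversed (reverse to put N2H4(l) on the reactant side): -50.6 kJ/mol
eq. 3 × 2 (scale by 2 for the 2 NH3(g)): (2)·(-46.1) = -92.2 kJ/mol
eq. 4 as written (N2O3(g) already on the product side): +83.7 kJ/mol
eq. 5 reversed and × 2 (reverse to put H2O(g) on the reactant side; scale by 2 for the 2 H2O(g)): (-2)·(-241.8) = +483.6 kJ/mol
Since enthalpy is a state function, ΔH°rxn = (-1)·(+82.1) + (-1)·(+50.6) + (2)·(-46.1) + (1)·(+83.7) + (-2)·(-241.8) = 342.4 kJ/mol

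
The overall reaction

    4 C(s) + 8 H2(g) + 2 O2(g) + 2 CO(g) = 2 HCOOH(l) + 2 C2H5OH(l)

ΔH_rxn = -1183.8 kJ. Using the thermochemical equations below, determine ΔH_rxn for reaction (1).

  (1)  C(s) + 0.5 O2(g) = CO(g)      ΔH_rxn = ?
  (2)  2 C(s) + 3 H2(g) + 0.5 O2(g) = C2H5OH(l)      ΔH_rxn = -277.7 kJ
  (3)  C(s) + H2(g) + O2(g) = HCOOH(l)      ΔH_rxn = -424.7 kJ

(1) reversed and × 2 (CO(g) must end up as a reactant; ×2 to match 2 CO(g) in the target): contributes −2·x
(2) × 2 (scale by 2 for the 2 C2H5OH(l)): (2)·(-277.7) = -555.4 kJ
(3) × 2 (scale by 2 for the 2 HCOOH(l)): (2)·(-424.7) = -849.4 kJ
-1183.8 = (-555.4) + (-849.4) − 2·x
x = (-1183.8 − (-1404.8)) / (-2) = -110.5 kJ

ΔH_rxn = -110.5 kJ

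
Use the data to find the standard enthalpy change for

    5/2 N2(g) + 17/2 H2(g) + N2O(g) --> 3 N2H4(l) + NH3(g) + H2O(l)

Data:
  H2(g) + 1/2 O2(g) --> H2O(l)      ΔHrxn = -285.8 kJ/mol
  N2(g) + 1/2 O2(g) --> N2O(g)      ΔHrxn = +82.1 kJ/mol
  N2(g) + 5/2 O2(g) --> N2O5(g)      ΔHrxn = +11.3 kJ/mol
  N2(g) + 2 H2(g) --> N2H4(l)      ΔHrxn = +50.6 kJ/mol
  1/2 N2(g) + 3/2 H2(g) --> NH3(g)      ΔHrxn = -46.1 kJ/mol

equation 1 as written (H2O(l) already on the product side): -285.8 kJ/mol
equation 2 reversed (reverse to put N2O(g) on the reactant side): -82.1 kJ/mol
equation 3: not needed (N2O5(g) appears nowhere else).
equation 4 × 3 (×3 to match 3 N2H4(l) in the target): (3)·(+50.6) = +151.8 kJ/mol
equation 5 as written (NH3(g) already on the product side): -46.1 kJ/mol
ΔHrxn = (1)·(-285.8) + (-1)·(+82.1) + (3)·(+50.6) + (1)·(-46.1) = -262.2 kJ/mol

ΔHrxn = -262.2 kJ/mol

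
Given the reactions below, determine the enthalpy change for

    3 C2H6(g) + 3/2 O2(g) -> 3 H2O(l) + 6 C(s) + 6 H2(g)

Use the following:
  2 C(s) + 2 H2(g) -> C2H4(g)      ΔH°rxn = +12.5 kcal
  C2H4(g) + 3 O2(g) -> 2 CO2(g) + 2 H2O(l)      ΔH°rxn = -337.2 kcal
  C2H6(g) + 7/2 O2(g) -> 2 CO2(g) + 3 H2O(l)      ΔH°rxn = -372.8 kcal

ΔH°rxn = -144.3 kcal

equation 1 reversed and × 3: (-3)·(+12.5) = -37.5 kcal
equation 2 reversed and × 3: (-3)·(-337.2) = +1011.6 kcal
equation 3 × 3: (3)·(-372.8) = -1118.4 kcal
ΔH°rxn = (-37.5) + (+1011.6) + (-1118.4) = -144.3 kcal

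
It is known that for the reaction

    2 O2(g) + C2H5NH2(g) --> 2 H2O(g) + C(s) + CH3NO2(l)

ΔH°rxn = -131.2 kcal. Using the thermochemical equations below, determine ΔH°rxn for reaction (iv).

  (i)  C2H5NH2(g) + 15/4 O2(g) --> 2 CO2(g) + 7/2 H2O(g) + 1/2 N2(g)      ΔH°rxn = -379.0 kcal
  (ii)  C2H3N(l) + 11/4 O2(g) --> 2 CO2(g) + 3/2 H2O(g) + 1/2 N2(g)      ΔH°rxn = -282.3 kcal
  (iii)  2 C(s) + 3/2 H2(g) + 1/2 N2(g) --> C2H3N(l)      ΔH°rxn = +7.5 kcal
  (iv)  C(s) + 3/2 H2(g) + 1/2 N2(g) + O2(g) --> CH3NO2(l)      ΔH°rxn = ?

(i) as written (C2H5NH2(g) already on the reactant side): -379.0 kcal
(ii) reversed: +282.3 kcal
(iii) reversed: -7.5 kcal
(iv) as written (CH3NO2(l) already on the product side): contributes x
-131.2 = (-379.0) + (+282.3) + (-7.5) + x
x = (-131.2 − (-104.2)) / (1) = -27.0 kcal

ΔH°rxn = -27.0 kcal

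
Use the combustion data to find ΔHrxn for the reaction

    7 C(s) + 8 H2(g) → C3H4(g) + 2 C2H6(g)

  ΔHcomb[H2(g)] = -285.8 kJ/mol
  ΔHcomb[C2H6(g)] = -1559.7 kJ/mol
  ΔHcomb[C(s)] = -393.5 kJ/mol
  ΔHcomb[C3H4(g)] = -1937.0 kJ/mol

With combustion enthalpies, reactants minus products:
= [7·(-393.5) + 8·(-285.8)] − [1·(-1937.0) + 2·(-1559.7)]
= 15.5 kJ/mol

ΔHrxn = 15.5 kJ/mol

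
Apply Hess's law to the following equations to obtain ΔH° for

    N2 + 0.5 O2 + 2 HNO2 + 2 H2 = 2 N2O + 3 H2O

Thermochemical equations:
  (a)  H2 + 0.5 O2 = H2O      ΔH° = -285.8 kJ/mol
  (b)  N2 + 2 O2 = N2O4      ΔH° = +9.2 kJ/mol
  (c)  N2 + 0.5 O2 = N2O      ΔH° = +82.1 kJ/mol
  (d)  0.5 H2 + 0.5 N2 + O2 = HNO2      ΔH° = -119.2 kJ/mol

ΔH° = -454.8 kJ/mol

(a) × 3 (×3 to match 3 H2O in the target): (3)·(-285.8) = -857.4 kJ/mol
(b): not needed (N2O4 appears nowhere else).
(c) × 2 (scale by 2 for the 2 N2O): (2)·(+82.1) = +164.2 kJ/mol
(d) reversed and × 2 (reverse to put HNO2 on the reactant side; ×2 to match 2 HNO2 in the target): (-2)·(-119.2) = +238.4 kJ/mol
By Hess's law, ΔH° = (3)·(-285.8) + (2)·(+82.1) + (-2)·(-119.2) = -454.8 kJ/mol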